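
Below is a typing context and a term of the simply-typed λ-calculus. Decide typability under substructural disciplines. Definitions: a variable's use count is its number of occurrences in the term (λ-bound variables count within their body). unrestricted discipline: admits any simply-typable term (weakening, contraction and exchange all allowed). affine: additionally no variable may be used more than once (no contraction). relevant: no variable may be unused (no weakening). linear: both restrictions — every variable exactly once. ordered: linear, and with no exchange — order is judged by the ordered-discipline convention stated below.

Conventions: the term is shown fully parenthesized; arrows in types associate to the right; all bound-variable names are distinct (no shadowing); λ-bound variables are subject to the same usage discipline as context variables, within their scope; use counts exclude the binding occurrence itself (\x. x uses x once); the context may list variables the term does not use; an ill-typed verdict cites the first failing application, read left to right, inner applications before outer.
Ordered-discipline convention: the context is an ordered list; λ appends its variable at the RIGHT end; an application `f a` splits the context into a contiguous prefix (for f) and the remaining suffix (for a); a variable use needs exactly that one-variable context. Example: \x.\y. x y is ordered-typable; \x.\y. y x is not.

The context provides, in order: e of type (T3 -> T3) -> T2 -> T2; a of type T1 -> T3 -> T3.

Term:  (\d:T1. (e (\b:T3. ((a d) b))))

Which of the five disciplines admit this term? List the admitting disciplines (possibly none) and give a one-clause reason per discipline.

admitting disciplines: ordered, linear, affine, relevant, unrestricted
usage: e: 1; a: 1; d [bound]: 1; b [bound]: 1
left-to-right use order: e, a, d, b
typing: ✓ — T1 -> T2 -> T2
ordered ✓ (single-use (e, a, d, b), ordered derivation ok)
linear ✓ (e, a, d, b: one use apiece)
affine ✓ (e, a, d, b: no repeats, contraction unneeded)
relevant ✓ (at least one use each (e, a, d, b))
unrestricted ✓ (type-checks (T1 -> T2 -> T2) and nothing is barred)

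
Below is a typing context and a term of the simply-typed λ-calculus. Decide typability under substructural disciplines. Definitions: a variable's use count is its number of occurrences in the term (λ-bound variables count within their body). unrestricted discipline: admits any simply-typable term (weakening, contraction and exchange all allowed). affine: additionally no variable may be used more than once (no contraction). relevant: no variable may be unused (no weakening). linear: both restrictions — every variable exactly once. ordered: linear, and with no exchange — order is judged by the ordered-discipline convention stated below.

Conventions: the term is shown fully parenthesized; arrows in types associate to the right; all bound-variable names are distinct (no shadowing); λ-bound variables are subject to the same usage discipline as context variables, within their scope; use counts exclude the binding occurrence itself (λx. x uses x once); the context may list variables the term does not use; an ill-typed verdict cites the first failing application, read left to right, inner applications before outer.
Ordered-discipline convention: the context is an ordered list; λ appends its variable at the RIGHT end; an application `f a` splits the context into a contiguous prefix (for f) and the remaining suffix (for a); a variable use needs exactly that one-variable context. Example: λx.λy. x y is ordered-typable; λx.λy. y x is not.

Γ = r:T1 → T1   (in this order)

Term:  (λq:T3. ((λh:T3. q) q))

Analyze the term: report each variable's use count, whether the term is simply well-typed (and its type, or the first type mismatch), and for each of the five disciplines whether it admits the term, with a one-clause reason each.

usage: r: 0, q (bound): 2, h (bound): 0
use order (left to right): q, q
typing: the term checks, with type T3 → T3
ordered: ✗, repeated use of q ×2; r, h left unused
linear: ✗, repeated use of q ×2; r, h left unused
affine: ✗, repeated use of q ×2
relevant: ✗, r, h left unused
unrestricted: ✓, well-typed at T3 → T3; no restrictions here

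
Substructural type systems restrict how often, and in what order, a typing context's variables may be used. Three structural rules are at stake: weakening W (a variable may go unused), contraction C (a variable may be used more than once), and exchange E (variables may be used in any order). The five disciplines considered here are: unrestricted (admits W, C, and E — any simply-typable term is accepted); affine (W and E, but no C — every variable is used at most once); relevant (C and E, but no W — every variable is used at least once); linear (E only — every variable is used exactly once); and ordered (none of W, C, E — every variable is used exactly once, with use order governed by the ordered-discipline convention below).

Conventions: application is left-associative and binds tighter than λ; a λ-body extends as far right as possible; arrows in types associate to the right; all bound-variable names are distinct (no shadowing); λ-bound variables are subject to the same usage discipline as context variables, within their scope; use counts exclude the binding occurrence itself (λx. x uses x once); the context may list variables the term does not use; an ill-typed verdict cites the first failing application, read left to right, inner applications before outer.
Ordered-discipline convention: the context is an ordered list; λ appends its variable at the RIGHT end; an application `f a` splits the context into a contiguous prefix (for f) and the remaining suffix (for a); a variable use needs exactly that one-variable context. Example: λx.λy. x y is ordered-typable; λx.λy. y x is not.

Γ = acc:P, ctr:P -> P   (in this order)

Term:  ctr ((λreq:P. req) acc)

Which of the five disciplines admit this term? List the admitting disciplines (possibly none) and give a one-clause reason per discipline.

admitted in: linear, affine, relevant, unrestricted
usage: acc: 1, ctr: 1, req [bound]: 1
left-to-right use order: ctr, req, acc
typing: ✓ — P
ordered: ✗ — no ordered split (uses run ctr, req, acc)
linear: ✓ — single use per variable (acc, ctr, req)
affine: ✓ — none of acc, ctr, req used more than once
relevant: ✓ — none of acc, ctr, req goes unused
unrestricted: ✓ — well-typed at P; no restrictions here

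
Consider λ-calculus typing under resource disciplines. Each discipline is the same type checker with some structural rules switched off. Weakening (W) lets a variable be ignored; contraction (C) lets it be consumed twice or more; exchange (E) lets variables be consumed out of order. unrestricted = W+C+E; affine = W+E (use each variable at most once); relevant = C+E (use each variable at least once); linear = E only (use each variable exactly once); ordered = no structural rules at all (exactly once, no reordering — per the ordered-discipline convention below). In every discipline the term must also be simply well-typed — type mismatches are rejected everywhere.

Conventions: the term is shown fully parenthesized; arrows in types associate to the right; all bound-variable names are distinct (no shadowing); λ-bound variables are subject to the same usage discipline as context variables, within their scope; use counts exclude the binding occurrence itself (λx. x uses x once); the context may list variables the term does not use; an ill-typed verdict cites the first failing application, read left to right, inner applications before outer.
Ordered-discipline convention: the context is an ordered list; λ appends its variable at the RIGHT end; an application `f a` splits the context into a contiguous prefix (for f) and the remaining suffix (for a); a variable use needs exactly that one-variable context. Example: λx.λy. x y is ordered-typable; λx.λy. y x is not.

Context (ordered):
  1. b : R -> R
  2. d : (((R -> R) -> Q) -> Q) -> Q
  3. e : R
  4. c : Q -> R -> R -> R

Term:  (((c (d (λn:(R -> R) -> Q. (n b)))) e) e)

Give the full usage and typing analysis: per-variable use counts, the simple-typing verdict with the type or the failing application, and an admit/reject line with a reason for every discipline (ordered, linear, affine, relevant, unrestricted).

use counts: b: 1×, d: 1×, e: 2×, c: 1×, n (bound): 1×
uses in reading order: c, d, n, b, e, e
typing: the term checks, with type R
ordered: ✗, needs contraction — e ×2
linear: ✗, needs contraction — e ×2
affine: ✗, needs contraction — e ×2
relevant: ✓, b, d, e, c, n: all used, weakening unneeded
unrestricted: ✓, typability at R is all that's needed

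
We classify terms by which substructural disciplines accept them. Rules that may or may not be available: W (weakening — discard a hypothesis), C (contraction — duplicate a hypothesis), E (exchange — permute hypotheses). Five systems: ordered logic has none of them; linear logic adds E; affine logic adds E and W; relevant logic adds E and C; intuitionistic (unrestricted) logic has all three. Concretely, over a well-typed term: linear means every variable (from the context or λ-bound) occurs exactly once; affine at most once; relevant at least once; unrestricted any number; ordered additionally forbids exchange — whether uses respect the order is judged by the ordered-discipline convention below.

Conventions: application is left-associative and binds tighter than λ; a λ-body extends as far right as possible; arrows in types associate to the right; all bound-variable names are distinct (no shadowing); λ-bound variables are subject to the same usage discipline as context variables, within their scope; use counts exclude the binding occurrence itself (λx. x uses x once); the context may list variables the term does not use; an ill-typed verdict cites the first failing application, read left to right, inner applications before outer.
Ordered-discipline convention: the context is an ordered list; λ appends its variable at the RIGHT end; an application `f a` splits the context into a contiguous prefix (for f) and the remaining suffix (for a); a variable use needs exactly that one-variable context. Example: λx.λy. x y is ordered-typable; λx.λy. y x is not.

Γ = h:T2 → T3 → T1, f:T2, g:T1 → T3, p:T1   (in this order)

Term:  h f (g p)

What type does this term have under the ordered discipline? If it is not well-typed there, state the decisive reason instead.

term : T1
usage: h=1, f=1, g=1, p=1
left-to-right use order: h, f, g, p
typing: well-typed — term : T1
across the five disciplines: ordered ✓; linear ✓; affine ✓; relevant ✓; unrestricted ✓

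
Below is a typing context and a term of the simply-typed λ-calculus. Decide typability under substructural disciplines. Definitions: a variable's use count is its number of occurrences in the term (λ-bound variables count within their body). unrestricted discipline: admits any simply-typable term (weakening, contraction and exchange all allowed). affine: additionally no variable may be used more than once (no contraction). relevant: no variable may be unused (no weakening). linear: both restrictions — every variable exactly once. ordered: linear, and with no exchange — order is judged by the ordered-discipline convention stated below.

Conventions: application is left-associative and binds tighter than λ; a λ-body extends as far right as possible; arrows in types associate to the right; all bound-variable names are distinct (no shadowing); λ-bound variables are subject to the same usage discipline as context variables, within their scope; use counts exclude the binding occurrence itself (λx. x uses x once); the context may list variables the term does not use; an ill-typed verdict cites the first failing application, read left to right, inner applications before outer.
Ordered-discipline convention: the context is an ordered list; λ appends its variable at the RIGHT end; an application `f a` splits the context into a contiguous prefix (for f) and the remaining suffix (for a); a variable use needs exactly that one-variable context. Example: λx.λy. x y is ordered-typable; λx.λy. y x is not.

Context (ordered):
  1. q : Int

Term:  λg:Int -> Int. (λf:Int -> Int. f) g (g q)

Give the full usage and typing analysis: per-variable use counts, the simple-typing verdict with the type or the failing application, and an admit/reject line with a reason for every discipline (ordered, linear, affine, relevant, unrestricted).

counts: q: 1×, g [bound]: 2×, f [bound]: 1×
use order (left to right): f, g, g, q
typing: ✓ — (Int -> Int) -> Int
ordered: ✗, uses contraction: g ×2
linear: ✗, uses contraction: g ×2
affine: ✗, uses contraction: g ×2
relevant: ✓, at least one use each (q, g, f)
unrestricted: ✓, simply typable at (Int -> Int) -> Int; W, C, E all held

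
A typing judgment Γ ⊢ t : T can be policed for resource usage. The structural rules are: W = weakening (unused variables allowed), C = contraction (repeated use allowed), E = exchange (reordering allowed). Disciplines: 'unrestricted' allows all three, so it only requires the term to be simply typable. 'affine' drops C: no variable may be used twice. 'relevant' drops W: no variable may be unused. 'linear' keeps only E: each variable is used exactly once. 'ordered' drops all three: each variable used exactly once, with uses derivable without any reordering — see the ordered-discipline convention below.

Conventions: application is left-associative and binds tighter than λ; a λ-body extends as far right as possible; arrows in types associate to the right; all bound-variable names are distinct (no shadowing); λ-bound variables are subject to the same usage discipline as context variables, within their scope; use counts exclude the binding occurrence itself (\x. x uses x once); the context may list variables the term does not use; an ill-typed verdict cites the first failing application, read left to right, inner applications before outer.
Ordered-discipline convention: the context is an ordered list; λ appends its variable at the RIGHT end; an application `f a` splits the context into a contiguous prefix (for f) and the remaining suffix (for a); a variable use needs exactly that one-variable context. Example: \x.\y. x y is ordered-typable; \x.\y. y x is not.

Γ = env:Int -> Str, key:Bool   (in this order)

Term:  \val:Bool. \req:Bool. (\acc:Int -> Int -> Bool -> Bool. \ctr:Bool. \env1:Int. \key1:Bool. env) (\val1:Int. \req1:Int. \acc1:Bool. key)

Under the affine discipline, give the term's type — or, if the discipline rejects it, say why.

term : Bool -> Bool -> Bool -> Int -> Bool -> Int -> Str
usage: env: 1; key: 1; val (bound): 0; req (bound): 0; acc (bound): 0; ctr (bound): 0; env1 (bound): 0; key1 (bound): 0; val1 (bound): 0; req1 (bound): 0; acc1 (bound): 0
left-to-right use order: env, key
typing: well-typed at Bool -> Bool -> Bool -> Int -> Bool -> Int -> Str
across the five disciplines: ordered ✗ · linear ✗ · affine ✓ · relevant ✗ · unrestricted ✓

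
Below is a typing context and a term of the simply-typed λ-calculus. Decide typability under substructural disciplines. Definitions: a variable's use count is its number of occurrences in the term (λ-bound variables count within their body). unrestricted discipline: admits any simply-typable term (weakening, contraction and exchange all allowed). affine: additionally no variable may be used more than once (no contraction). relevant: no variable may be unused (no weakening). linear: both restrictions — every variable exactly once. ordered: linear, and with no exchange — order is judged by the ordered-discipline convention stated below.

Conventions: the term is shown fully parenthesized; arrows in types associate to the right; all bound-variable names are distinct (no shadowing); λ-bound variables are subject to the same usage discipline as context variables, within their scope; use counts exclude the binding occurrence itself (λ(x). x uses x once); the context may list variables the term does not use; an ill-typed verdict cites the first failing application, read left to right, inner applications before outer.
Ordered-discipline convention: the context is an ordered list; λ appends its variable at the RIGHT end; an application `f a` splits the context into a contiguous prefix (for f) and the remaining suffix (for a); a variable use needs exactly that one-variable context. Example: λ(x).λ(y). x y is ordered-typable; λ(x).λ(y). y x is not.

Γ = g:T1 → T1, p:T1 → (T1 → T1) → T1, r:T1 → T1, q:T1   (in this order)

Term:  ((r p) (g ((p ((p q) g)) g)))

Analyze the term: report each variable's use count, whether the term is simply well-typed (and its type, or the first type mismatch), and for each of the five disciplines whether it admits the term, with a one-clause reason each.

usage: g: 3, p: 3, r: 1, q: 1
order of uses: r, p, g, p, p, q, g, g
typing: ill-typed: a function awaiting T1 gets T1 → (T1 → T1) → T1
ordered: ✗, a type mismatch blocks all five
linear: ✗, the type mismatch rejects it
affine: ✗, not simply typable
relevant: ✗, fails simple typing
unrestricted: ✗, a type mismatch blocks all five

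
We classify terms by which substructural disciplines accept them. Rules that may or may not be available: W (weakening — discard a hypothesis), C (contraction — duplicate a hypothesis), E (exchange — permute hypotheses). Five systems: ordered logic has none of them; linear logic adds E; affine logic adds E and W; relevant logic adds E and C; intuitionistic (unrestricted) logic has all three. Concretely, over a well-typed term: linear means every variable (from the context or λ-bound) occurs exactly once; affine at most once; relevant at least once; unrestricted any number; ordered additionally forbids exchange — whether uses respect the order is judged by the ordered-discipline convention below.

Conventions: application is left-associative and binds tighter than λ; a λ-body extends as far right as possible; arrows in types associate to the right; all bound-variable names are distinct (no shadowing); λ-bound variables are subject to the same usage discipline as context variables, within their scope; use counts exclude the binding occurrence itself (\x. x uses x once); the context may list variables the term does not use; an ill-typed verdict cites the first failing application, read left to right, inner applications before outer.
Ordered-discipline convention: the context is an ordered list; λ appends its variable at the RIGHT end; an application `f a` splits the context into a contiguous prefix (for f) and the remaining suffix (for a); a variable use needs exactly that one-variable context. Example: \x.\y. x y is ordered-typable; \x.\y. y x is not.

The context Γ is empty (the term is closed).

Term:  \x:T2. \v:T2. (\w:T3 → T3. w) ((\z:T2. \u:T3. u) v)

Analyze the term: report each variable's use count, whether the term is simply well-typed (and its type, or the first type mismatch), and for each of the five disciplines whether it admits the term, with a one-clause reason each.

usage: x (bound): 0×, v (bound): 1×, w (bound): 1×, z (bound): 0×, u (bound): 1×
order of uses: w, u, v
typing: well-typed — term : T2 → T2 → T3 → T3
ordered: ✗, x, z never used (weakening)
linear: ✗, x, z never used (weakening)
affine: ✓, at most one use each (x, v, w, z, u)
relevant: ✗, x, z never used (weakening)
unrestricted: ✓, simply typable at T2 → T2 → T3 → T3; W, C, E all held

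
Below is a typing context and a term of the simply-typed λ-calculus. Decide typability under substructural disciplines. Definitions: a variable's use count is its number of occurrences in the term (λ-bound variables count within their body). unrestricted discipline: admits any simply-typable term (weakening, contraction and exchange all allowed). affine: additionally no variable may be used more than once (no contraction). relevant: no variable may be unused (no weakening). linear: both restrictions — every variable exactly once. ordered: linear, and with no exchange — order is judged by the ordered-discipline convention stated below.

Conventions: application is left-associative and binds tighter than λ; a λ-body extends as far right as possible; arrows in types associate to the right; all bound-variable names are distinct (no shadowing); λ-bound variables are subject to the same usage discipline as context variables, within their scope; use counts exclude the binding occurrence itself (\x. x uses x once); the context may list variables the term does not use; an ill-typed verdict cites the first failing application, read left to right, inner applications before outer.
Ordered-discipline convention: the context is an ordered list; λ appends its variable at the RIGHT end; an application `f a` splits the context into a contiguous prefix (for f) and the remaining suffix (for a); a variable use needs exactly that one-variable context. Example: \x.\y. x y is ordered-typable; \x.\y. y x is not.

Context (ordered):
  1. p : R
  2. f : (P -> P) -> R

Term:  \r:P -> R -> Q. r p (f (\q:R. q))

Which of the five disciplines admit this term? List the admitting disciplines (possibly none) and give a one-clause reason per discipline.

admitted in: none
variable uses: p ×1; f ×1; r (bound) ×1; q (bound) ×1
left-to-right use order: r, p, f, q
typing: ill-typed: an application expects P but receives R
ordered ✗ (the type mismatch rejects it)
linear ✗ (not simply typable)
affine ✗ (fails simple typing)
relevant ✗ (a type mismatch blocks all five)
unrestricted ✗ (the type mismatch rejects it)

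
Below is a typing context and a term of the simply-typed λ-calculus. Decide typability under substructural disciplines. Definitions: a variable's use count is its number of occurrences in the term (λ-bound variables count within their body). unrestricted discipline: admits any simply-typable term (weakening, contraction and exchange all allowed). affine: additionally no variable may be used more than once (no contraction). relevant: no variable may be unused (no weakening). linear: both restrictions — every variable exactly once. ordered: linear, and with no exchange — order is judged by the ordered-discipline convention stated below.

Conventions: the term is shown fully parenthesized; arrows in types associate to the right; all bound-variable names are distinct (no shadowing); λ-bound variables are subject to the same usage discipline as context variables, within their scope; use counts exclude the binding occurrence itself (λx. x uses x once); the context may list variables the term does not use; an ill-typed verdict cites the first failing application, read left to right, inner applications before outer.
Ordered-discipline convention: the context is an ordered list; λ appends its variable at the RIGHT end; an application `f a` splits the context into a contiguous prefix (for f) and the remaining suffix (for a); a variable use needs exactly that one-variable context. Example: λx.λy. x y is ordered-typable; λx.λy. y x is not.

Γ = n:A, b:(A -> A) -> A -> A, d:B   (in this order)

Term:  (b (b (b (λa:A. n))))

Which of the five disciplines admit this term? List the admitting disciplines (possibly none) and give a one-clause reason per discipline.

admitted by: unrestricted
variable uses: n ×1; b ×3; d ×0; a (bound) ×0
use order (left to right): b, b, b, n
typing: the term checks, with type A -> A
ordered: ✗, repeated use of b ×3; needs weakening: d, a unused
linear: ✗, repeated use of b ×3; needs weakening: d, a unused
affine: ✗, repeated use of b ×3
relevant: ✗, needs weakening: d, a unused
unrestricted: ✓, typability at A -> A is all that's needed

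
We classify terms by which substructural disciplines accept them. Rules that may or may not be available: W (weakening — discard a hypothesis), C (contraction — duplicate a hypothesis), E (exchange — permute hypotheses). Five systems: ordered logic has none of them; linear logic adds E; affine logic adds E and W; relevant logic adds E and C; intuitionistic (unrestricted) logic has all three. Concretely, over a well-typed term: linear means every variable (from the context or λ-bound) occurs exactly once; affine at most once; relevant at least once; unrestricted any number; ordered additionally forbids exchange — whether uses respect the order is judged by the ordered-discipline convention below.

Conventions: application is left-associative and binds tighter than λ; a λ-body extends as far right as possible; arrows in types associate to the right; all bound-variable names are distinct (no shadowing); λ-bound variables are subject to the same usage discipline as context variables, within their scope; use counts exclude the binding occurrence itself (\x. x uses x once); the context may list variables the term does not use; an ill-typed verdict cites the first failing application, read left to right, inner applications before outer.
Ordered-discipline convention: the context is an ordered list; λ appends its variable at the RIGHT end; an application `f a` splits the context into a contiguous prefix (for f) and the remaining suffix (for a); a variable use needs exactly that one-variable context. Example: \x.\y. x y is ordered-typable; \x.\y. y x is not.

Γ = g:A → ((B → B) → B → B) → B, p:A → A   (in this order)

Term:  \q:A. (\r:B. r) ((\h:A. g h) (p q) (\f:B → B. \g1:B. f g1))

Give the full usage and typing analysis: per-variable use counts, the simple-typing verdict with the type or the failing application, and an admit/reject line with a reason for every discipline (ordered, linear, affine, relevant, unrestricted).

counts: g: 1; p: 1; q (λ-bound): 1; r (λ-bound): 1; h (λ-bound): 1; f (λ-bound): 1; g1 (λ-bound): 1
uses in reading order: r, g, h, p, q, f, g1
typing: ✓ — A → B
ordered ✓ (g, p, q, r, h, f, g1: once each, no exchange needed)
linear ✓ (exactly-once usage across g, p, q, r, h, f, g1)
affine ✓ (at most one use each (g, p, q, r, h, f, g1))
relevant ✓ (g, p, q, r, h, f, g1: all used, weakening unneeded)
unrestricted ✓ (simply typable at A → B; W, C, E all held)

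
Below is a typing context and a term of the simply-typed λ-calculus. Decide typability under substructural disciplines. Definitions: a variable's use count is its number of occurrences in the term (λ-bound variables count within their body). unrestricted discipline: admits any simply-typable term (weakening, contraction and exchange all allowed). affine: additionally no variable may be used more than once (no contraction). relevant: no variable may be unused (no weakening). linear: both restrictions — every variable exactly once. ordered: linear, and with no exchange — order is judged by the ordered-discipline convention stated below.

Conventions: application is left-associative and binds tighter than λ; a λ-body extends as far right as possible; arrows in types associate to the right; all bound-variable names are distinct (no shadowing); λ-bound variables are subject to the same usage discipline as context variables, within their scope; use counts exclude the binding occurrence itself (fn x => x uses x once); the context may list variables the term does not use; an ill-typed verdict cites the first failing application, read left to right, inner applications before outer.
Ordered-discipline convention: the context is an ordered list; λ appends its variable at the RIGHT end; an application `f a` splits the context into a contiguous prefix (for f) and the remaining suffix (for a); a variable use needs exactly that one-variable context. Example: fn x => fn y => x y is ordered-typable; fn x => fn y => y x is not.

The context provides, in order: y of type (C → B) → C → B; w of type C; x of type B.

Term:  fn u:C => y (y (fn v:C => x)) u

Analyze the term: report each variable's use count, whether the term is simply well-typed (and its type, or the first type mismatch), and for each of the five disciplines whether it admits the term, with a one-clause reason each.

usage: y: 2×, w: 0×, x: 1×, u (λ-bound): 1×, v (λ-bound): 0×
order of uses: y, y, x, u
typing: well-typed — term : C → B
ordered: ✗ — y ×2 used more than once (contraction); unused: w, v — weakening required
linear: ✗ — y ×2 used more than once (contraction); unused: w, v — weakening required
affine: ✗ — y ×2 used more than once (contraction)
relevant: ✗ — unused: w, v — weakening required
unrestricted: ✓ — typability at C → B is all that's needed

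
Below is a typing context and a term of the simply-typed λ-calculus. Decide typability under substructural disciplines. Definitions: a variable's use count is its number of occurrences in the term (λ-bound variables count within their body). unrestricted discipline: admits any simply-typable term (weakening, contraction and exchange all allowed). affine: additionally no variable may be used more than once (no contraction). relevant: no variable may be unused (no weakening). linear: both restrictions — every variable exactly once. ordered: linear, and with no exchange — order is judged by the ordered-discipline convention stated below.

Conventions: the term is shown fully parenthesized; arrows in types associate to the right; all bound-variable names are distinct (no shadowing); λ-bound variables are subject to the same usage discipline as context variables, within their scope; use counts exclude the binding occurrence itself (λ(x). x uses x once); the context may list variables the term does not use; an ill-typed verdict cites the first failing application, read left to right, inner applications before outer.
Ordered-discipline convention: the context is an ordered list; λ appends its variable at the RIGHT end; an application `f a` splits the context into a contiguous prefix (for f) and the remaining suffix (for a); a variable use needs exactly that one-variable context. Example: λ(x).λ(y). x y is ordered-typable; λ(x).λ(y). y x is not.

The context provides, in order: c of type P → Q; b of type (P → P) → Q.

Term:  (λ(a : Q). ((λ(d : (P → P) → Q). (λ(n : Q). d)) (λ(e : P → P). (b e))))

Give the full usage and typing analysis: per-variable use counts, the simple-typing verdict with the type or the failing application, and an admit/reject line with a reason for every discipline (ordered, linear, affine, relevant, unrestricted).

usage: c: 0, b: 1, a [bound]: 0, d [bound]: 1, n [bound]: 0, e [bound]: 1
use order (left to right): d, b, e
typing: ✓ — Q → Q → (P → P) → Q
ordered: ✗ — unused: c, a, n — weakening required
linear: ✗ — unused: c, a, n — weakening required
affine: ✓ — no duplicate uses among c, b, a, d, n, e
relevant: ✗ — unused: c, a, n — weakening required
unrestricted: ✓ — simply typable at Q → Q → (P → P) → Q; W, C, E all held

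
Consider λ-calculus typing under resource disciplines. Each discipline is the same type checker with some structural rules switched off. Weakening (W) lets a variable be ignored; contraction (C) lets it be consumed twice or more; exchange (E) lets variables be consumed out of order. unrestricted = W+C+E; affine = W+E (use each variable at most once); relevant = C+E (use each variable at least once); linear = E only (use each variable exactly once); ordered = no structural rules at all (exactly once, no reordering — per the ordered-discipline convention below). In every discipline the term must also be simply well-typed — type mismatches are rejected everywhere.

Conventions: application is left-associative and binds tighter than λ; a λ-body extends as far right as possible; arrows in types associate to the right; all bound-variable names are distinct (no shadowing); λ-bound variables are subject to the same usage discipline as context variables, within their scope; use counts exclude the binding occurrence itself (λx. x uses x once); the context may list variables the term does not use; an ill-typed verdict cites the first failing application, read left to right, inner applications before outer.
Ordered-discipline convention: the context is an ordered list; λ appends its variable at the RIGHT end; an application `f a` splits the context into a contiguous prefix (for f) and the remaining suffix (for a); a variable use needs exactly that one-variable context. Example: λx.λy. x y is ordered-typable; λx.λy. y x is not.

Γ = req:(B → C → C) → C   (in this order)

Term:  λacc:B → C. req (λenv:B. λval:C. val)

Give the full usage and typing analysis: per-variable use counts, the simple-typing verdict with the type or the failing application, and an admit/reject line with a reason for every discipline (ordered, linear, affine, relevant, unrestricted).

variable uses: req ×1; acc (λ-bound) ×0; env (λ-bound) ×0; val (λ-bound) ×1
order of uses: req, val
typing: well-typed — term : (B → C) → C
ordered ✗ (needs weakening: acc, env unused)
linear ✗ (needs weakening: acc, env unused)
affine ✓ (none of req, acc, env, val used more than once)
relevant ✗ (needs weakening: acc, env unused)
unrestricted ✓ (typability at (B → C) → C is all that's needed)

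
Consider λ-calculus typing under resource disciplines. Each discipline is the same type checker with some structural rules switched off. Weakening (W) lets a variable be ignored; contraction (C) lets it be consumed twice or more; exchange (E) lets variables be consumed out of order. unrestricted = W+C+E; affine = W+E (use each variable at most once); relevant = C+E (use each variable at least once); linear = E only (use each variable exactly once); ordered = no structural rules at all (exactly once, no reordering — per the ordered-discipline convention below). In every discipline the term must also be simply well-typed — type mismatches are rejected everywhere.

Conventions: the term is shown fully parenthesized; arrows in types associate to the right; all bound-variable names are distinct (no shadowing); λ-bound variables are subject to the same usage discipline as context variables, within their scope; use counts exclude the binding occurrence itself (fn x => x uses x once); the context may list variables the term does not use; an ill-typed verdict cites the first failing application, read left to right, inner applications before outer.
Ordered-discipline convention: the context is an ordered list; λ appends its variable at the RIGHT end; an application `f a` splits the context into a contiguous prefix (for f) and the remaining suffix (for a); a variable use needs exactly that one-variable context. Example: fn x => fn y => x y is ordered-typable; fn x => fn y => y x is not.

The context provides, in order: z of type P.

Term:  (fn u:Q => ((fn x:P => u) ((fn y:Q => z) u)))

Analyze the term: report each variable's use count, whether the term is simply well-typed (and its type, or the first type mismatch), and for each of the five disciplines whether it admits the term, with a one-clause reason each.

use counts: z: 1; u (bound): 2; x (bound): 0; y (bound): 0
use order (left to right): u, z, u
typing: ✓ — Q -> Q
ordered ✗ (u ×2 used more than once (contraction); x, y never used (weakening))
linear ✗ (u ×2 used more than once (contraction); x, y never used (weakening))
affine ✗ (u ×2 used more than once (contraction))
relevant ✗ (x, y never used (weakening))
unrestricted ✓ (type-checks (Q -> Q) and nothing is barred)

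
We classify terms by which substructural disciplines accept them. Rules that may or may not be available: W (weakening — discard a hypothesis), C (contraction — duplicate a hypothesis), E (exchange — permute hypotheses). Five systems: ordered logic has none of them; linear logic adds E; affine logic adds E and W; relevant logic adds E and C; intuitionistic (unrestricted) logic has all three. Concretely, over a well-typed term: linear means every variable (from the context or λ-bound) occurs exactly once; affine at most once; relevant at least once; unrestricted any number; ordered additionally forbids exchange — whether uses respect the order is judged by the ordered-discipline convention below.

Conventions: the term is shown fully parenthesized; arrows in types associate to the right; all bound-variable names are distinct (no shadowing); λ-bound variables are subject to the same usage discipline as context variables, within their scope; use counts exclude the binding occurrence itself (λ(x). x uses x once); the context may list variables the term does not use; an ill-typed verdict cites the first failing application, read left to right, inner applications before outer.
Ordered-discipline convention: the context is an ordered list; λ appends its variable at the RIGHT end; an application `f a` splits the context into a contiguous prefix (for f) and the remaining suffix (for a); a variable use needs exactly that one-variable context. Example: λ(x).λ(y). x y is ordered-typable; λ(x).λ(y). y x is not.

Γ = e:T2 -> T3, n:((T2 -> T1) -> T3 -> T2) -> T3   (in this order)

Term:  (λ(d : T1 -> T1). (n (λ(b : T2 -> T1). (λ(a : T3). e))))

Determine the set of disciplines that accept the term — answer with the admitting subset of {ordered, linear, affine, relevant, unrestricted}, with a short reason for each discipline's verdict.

admitted in: none
counts: e: 1, n: 1, d (bound): 0, b (bound): 0, a (bound): 0
uses in reading order: n, e
typing: ill-typed: an application expects (T2 -> T1) -> T3 -> T2 but receives (T2 -> T1) -> T3 -> T2 -> T3
ordered ✗ (a type mismatch blocks all five)
linear ✗ (the type mismatch rejects it)
affine ✗ (not simply typable)
relevant ✗ (fails simple typing)
unrestricted ✗ (a type mismatch blocks all five)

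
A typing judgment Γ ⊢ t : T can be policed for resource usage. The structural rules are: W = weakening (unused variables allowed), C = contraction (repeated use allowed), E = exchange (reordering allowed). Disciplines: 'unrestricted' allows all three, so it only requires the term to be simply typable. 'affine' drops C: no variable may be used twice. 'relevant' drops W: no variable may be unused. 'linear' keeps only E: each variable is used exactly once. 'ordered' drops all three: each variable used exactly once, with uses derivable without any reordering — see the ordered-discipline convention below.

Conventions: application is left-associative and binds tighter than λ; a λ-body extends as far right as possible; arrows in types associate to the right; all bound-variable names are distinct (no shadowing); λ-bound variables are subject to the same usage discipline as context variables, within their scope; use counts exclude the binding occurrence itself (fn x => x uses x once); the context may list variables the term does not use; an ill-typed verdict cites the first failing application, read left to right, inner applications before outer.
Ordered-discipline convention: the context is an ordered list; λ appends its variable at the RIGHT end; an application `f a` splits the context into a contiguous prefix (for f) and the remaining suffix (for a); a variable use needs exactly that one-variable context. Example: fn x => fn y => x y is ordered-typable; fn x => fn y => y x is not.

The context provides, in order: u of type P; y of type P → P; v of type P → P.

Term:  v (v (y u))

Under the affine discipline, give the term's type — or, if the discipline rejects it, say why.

not well-typed under affine — v ×2 used more than once (contraction)
usage: u=1, y=1, v=2
use order (left to right): v, v, y, u
typing: well-typed — term : P
all disciplines: ordered ✗; linear ✗; affine ✗; relevant ✓; unrestricted ✓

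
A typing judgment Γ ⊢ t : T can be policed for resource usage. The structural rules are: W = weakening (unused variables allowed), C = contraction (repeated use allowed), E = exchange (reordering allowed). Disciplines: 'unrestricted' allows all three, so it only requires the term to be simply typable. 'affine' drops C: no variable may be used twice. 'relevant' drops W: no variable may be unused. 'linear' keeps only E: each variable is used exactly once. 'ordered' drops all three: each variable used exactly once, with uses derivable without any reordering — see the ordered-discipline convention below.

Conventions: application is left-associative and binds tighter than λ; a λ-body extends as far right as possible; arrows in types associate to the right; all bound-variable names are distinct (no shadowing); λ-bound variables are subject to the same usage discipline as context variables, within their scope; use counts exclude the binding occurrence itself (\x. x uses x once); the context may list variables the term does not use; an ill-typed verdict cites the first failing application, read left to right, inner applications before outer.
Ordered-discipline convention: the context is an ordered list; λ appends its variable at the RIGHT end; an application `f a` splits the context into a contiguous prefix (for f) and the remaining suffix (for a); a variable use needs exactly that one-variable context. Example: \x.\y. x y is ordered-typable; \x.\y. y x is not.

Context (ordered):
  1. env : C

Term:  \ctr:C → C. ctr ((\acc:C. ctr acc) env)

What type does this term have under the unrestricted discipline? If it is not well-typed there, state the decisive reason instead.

term : (C → C) → C
use counts: env ×1; ctr (bound) ×2; acc (bound) ×1
left-to-right use order: ctr, ctr, acc, env
typing: ✓ — (C → C) → C
all disciplines: ordered ✗, linear ✗, affine ✗, relevant ✓, unrestricted ✓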